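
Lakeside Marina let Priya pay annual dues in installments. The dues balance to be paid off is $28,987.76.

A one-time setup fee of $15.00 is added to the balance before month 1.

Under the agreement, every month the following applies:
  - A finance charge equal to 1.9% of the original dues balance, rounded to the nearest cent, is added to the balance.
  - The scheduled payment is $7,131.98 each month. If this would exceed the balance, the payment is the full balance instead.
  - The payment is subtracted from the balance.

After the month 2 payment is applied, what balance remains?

# | Opening | Interest | Payment | End bal
1 | $29,002.76 | $550.77 | $7,131.98 | $22,421.55
2 | $22,421.55 | $550.77 | $7,131.98 | $15,840.34

$15,840.34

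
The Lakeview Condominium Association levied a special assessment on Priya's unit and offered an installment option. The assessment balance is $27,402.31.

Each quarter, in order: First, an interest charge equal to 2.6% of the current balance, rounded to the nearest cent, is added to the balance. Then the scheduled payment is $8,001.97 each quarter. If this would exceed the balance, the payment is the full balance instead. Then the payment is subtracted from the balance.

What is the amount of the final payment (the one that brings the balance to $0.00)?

# | Opening | Interest | Payment | End bal
1 | $27,402.31 | $712.46 | $8,001.97 | $20,112.80
2 | $20,112.80 | $522.93 | $8,001.97 | $12,633.76
3 | $12,633.76 | $328.48 | $8,001.97 | $4,960.27
4 | $4,960.27 | $128.97 | $5,089.24 | $0.00

$5,089.24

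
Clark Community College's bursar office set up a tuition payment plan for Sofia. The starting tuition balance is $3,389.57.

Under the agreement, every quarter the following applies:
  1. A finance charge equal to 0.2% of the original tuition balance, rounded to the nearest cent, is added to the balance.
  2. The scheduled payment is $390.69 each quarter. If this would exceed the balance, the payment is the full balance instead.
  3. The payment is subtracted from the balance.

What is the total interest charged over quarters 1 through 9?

$61.02

Quarter 1: opening $3,389.57; interest $6.78 → $3,396.35; payment $390.69; balance $3,005.66
Quarter 2: opening $3,005.66; interest $6.78 → $3,012.44; payment $390.69; balance $2,621.75
Quarter 3: opening $2,621.75; interest $6.78 → $2,628.53; payment $390.69; balance $2,237.84
Quarter 4: opening $2,237.84; interest $6.78 → $2,244.62; payment $390.69; balance $1,853.93
Quarter 5: opening $1,853.93; interest $6.78 → $1,860.71; payment $390.69; balance $1,470.02
Quarter 6: opening $1,470.02; interest $6.78 → $1,476.80; payment $390.69; balance $1,086.11
Quarter 7: opening $1,086.11; interest $6.78 → $1,092.89; payment $390.69; balance $702.20
Quarter 8: opening $702.20; interest $6.78 → $708.98; payment $390.69; balance $318.29
Quarter 9: opening $318.29; interest $6.78 → $325.07; payment $325.07; balance $0.00
Total interest: $6.78 + $6.78 + $6.78 + $6.78 + $6.78 + $6.78 + $6.78 + $6.78 + $6.78 = $61.02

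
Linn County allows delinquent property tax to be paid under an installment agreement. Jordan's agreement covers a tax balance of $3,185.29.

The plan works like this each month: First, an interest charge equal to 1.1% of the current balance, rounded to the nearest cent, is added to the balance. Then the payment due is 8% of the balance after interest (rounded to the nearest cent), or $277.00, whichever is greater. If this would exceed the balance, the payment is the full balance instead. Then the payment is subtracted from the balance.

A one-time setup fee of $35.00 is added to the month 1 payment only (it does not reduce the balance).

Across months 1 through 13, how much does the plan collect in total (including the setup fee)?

Month 1: $3,185.29 +$35.04 interest = $3,220.33; pay $277.00 (+ $35.00 fee) → $2,943.33
Month 2: $2,943.33 +$32.38 interest = $2,975.71; pay $277.00 → $2,698.71
Month 3: $2,698.71 +$29.69 interest = $2,728.40; pay $277.00 → $2,451.40
Month 4: $2,451.40 +$26.97 interest = $2,478.37; pay $277.00 → $2,201.37
Month 5: $2,201.37 +$24.22 interest = $2,225.59; pay $277.00 → $1,948.59
Month 6: $1,948.59 +$21.43 interest = $1,970.02; pay $277.00 → $1,693.02
Month 7: $1,693.02 +$18.62 interest = $1,711.64; pay $277.00 → $1,434.64
Month 8: $1,434.64 +$15.78 interest = $1,450.42; pay $277.00 → $1,173.42
Month 9: $1,173.42 +$12.91 interest = $1,186.33; pay $277.00 → $909.33
Month 10: $909.33 +$10.00 interest = $919.33; pay $277.00 → $642.33
Month 11: $642.33 +$7.07 interest = $649.40; pay $277.00 → $372.40
Month 12: $372.40 +$4.10 interest = $376.50; pay $277.00 → $99.50
Month 13: $99.50 +$1.09 interest = $100.59; pay $100.59 → $0.00
Total paid: $3,459.59

$3,459.59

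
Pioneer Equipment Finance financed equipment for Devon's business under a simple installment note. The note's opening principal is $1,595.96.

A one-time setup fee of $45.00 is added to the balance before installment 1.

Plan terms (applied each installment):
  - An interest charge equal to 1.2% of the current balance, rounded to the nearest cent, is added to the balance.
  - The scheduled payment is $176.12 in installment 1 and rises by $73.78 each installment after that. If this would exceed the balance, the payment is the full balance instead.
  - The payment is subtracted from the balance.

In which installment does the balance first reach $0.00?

6

Installment 1: $1,640.96 +$19.69 interest = $1,660.65; pay $176.12 → $1,484.53
Installment 2: $1,484.53 +$17.81 interest = $1,502.34; pay $249.90 → $1,252.44
Installment 3: $1,252.44 +$15.03 interest = $1,267.47; pay $323.68 → $943.79
Installment 4: $943.79 +$11.33 interest = $955.12; pay $397.46 → $557.66
Installment 5: $557.66 +$6.69 interest = $564.35; pay $471.24 → $93.11
Installment 6: $93.11 +$1.12 interest = $94.23; pay $94.23 → $0.00
Balance reaches $0.00 in installment 6.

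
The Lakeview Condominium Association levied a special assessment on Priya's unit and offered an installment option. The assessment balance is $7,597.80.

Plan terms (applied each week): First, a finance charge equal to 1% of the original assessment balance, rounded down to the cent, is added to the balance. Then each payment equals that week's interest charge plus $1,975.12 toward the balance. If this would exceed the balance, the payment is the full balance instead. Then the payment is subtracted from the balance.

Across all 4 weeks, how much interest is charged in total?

# | Opening | Interest | Payment | End bal
1 | $7,597.80 | $75.97 | $2,051.09 | $5,622.68
2 | $5,622.68 | $75.97 | $2,051.09 | $3,647.56
3 | $3,647.56 | $75.97 | $2,051.09 | $1,672.44
4 | $1,672.44 | $75.97 | $1,748.41 | $0.00
Total interest: $75.97 + $75.97 + $75.97 + $75.97 = $303.88

$303.88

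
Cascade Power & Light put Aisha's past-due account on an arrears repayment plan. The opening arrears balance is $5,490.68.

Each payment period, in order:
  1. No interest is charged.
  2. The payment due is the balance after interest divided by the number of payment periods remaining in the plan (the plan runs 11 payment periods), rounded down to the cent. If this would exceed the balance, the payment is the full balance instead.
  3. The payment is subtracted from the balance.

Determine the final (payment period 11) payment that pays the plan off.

$499.16

Payment period 1: $5,490.68 − $499.15 → $4,991.53
Payment period 2: $4,991.53 − $499.15 → $4,492.38
Payment period 3: $4,492.38 − $499.15 → $3,993.23
Payment period 4: $3,993.23 − $499.15 → $3,494.08
Payment period 5: $3,494.08 − $499.15 → $2,994.93
Payment period 6: $2,994.93 − $499.15 → $2,495.78
Payment period 7: $2,495.78 − $499.15 → $1,996.63
Payment period 8: $1,996.63 − $499.15 → $1,497.48
Payment period 9: $1,497.48 − $499.16 → $998.32
Payment period 10: $998.32 − $499.16 → $499.16
Payment period 11: $499.16 − $499.16 → $0.00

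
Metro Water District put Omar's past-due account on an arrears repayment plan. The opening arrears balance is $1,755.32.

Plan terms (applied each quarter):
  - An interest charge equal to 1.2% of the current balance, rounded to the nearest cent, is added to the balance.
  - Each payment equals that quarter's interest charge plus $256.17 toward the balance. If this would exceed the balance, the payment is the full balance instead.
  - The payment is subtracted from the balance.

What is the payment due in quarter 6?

Quarter 1: opening $1,755.32; interest $21.06 → $1,776.38; payment $277.23; balance $1,499.15
Quarter 2: opening $1,499.15; interest $17.99 → $1,517.14; payment $274.16; balance $1,242.98
Quarter 3: opening $1,242.98; interest $14.92 → $1,257.90; payment $271.09; balance $986.81
Quarter 4: opening $986.81; interest $11.84 → $998.65; payment $268.01; balance $730.64
Quarter 5: opening $730.64; interest $8.77 → $739.41; payment $264.94; balance $474.47
Quarter 6: opening $474.47; interest $5.69 → $480.16; payment $261.86; balance $218.30

$261.86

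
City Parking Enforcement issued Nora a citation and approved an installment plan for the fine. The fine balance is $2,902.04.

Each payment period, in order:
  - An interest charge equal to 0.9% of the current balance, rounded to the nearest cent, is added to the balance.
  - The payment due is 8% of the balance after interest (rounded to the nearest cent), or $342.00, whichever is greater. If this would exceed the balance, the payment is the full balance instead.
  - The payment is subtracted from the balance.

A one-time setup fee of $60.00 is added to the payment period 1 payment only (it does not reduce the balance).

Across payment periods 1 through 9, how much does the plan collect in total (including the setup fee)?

Payment period 1: opening $2,902.04; interest $26.12 → $2,928.16; payment $342.00 (+ $60.00 fee); balance $2,586.16
Payment period 2: opening $2,586.16; interest $23.28 → $2,609.44; payment $342.00; balance $2,267.44
Payment period 3: opening $2,267.44; interest $20.41 → $2,287.85; payment $342.00; balance $1,945.85
Payment period 4: opening $1,945.85; interest $17.51 → $1,963.36; payment $342.00; balance $1,621.36
Payment period 5: opening $1,621.36; interest $14.59 → $1,635.95; payment $342.00; balance $1,293.95
Payment period 6: opening $1,293.95; interest $11.65 → $1,305.60; payment $342.00; balance $963.60
Payment period 7: opening $963.60; interest $8.67 → $972.27; payment $342.00; balance $630.27
Payment period 8: opening $630.27; interest $5.67 → $635.94; payment $342.00; balance $293.94
Payment period 9: opening $293.94; interest $2.65 → $296.59; payment $296.59; balance $0.00
Total paid: $3,092.59

$3,092.59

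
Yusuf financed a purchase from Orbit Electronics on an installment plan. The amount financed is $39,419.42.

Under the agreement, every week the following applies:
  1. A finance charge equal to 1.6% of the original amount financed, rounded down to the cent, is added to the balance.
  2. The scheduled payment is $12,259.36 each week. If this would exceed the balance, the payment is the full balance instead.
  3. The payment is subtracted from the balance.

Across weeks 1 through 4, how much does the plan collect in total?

$41,942.26

# | Opening | Interest | Payment | End bal
1 | $39,419.42 | $630.71 | $12,259.36 | $27,790.77
2 | $27,790.77 | $630.71 | $12,259.36 | $16,162.12
3 | $16,162.12 | $630.71 | $12,259.36 | $4,533.47
4 | $4,533.47 | $630.71 | $5,164.18 | $0.00
Total paid: $41,942.26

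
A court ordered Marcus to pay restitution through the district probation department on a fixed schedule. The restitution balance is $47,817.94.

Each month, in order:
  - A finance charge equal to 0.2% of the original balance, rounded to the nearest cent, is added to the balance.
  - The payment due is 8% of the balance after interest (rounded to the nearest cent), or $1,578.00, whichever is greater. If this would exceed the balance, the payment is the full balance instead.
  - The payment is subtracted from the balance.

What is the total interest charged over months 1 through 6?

$573.84

Month 1: opening $47,817.94; interest $95.64 → $47,913.58; payment $3,833.09; balance $44,080.49
Month 2: opening $44,080.49; interest $95.64 → $44,176.13; payment $3,534.09; balance $40,642.04
Month 3: opening $40,642.04; interest $95.64 → $40,737.68; payment $3,259.01; balance $37,478.67
Month 4: opening $37,478.67; interest $95.64 → $37,574.31; payment $3,005.94; balance $34,568.37
Month 5: opening $34,568.37; interest $95.64 → $34,664.01; payment $2,773.12; balance $31,890.89
Month 6: opening $31,890.89; interest $95.64 → $31,986.53; payment $2,558.92; balance $29,427.61
Total interest: $95.64 + $95.64 + $95.64 + $95.64 + $95.64 + $95.64 = $573.84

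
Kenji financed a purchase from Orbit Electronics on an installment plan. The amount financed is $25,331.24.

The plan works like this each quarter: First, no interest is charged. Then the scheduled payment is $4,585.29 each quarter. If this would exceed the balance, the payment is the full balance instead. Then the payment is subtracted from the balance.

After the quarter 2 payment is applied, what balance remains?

# | Opening | Payment | End bal
1 | $25,331.24 | $4,585.29 | $20,745.95
2 | $20,745.95 | $4,585.29 | $16,160.66

$16,160.66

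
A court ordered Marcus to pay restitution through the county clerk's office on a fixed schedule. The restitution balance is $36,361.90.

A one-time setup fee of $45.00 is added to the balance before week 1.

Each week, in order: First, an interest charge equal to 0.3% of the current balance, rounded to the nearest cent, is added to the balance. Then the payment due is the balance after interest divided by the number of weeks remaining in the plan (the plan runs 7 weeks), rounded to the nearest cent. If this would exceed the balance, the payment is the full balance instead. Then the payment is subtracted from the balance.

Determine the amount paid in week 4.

$5,263.68

Week 1: opening $36,406.90; interest $109.22 → $36,516.12; payment $5,216.59; balance $31,299.53
Week 2: opening $31,299.53; interest $93.90 → $31,393.43; payment $5,232.24; balance $26,161.19
Week 3: opening $26,161.19; interest $78.48 → $26,239.67; payment $5,247.93; balance $20,991.74
Week 4: opening $20,991.74; interest $62.98 → $21,054.72; payment $5,263.68; balance $15,791.04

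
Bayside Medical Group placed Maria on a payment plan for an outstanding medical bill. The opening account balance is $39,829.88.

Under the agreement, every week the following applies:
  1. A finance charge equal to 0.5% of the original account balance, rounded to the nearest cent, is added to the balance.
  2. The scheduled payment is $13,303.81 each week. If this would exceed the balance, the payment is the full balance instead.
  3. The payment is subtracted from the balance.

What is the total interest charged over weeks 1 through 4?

$796.60

# | Opening | Interest | Payment | End bal
1 | $39,829.88 | $199.15 | $13,303.81 | $26,725.22
2 | $26,725.22 | $199.15 | $13,303.81 | $13,620.56
3 | $13,620.56 | $199.15 | $13,303.81 | $515.90
4 | $515.90 | $199.15 | $715.05 | $0.00
Total interest: $199.15 + $199.15 + $199.15 + $199.15 = $796.60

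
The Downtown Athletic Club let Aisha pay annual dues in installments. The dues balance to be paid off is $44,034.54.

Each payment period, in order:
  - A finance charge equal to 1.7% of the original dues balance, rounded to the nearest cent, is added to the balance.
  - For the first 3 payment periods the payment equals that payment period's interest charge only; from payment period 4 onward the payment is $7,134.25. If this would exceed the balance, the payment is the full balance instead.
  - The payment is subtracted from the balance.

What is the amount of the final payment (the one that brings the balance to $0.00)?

$6,469.17

Payment period 1: $44,034.54 +$748.59 interest = $44,783.13; pay $748.59 → $44,034.54
Payment period 2: $44,034.54 +$748.59 interest = $44,783.13; pay $748.59 → $44,034.54
Payment period 3: $44,034.54 +$748.59 interest = $44,783.13; pay $748.59 → $44,034.54
Payment period 4: $44,034.54 +$748.59 interest = $44,783.13; pay $7,134.25 → $37,648.88
Payment period 5: $37,648.88 +$748.59 interest = $38,397.47; pay $7,134.25 → $31,263.22
Payment period 6: $31,263.22 +$748.59 interest = $32,011.81; pay $7,134.25 → $24,877.56
Payment period 7: $24,877.56 +$748.59 interest = $25,626.15; pay $7,134.25 → $18,491.90
Payment period 8: $18,491.90 +$748.59 interest = $19,240.49; pay $7,134.25 → $12,106.24
Payment period 9: $12,106.24 +$748.59 interest = $12,854.83; pay $7,134.25 → $5,720.58
Payment period 10: $5,720.58 +$748.59 interest = $6,469.17; pay $6,469.17 → $0.00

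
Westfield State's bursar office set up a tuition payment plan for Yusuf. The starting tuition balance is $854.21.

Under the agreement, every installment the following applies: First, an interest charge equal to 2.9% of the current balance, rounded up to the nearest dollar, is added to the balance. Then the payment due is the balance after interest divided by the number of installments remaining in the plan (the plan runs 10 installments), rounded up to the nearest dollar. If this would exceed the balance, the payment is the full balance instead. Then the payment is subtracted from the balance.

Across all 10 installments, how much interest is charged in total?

$153.00

Installment 1: $854.21 +$25.00 interest = $879.21; pay $88.00 → $791.21
Installment 2: $791.21 +$23.00 interest = $814.21; pay $91.00 → $723.21
Installment 3: $723.21 +$21.00 interest = $744.21; pay $94.00 → $650.21
Installment 4: $650.21 +$19.00 interest = $669.21; pay $96.00 → $573.21
Installment 5: $573.21 +$17.00 interest = $590.21; pay $99.00 → $491.21
Installment 6: $491.21 +$15.00 interest = $506.21; pay $102.00 → $404.21
Installment 7: $404.21 +$12.00 interest = $416.21; pay $105.00 → $311.21
Installment 8: $311.21 +$10.00 interest = $321.21; pay $108.00 → $213.21
Installment 9: $213.21 +$7.00 interest = $220.21; pay $111.00 → $109.21
Installment 10: $109.21 +$4.00 interest = $113.21; pay $113.21 → $0.00
Total interest: $25.00 + $23.00 + $21.00 + $19.00 + $17.00 + $15.00 + $12.00 + $10.00 + $7.00 + $4.00 = $153.00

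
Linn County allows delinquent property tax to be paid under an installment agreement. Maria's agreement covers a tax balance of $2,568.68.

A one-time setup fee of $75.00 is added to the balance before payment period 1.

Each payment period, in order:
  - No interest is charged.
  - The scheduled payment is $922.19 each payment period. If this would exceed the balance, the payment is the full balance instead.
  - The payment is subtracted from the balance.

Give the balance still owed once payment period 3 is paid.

Payment period 1: opening $2,643.68; payment $922.19; balance $1,721.49
Payment period 2: opening $1,721.49; payment $922.19; balance $799.30
Payment period 3: opening $799.30; payment $799.30; balance $0.00

$0.00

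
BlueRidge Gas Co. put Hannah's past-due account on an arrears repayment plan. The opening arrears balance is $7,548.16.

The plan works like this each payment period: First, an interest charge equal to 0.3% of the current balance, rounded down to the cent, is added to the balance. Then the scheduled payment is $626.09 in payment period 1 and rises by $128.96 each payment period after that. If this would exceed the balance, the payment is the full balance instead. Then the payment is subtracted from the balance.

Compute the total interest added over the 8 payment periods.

$108.38

# | Opening | Interest | Payment | End bal
1 | $7,548.16 | $22.64 | $626.09 | $6,944.71
2 | $6,944.71 | $20.83 | $755.05 | $6,210.49
3 | $6,210.49 | $18.63 | $884.01 | $5,345.11
4 | $5,345.11 | $16.03 | $1,012.97 | $4,348.17
5 | $4,348.17 | $13.04 | $1,141.93 | $3,219.28
6 | $3,219.28 | $9.65 | $1,270.89 | $1,958.04
7 | $1,958.04 | $5.87 | $1,399.85 | $564.06
8 | $564.06 | $1.69 | $565.75 | $0.00
Total interest: $22.64 + $20.83 + $18.63 + $16.03 + $13.04 + $9.65 + $5.87 + $1.69 = $108.38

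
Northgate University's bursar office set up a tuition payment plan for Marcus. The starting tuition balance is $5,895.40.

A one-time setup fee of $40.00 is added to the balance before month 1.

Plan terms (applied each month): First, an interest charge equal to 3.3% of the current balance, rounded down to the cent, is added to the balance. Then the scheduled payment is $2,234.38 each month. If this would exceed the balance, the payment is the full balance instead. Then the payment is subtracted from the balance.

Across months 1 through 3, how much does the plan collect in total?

Month 1: $5,935.40 +$195.86 interest = $6,131.26; pay $2,234.38 → $3,896.88
Month 2: $3,896.88 +$128.59 interest = $4,025.47; pay $2,234.38 → $1,791.09
Month 3: $1,791.09 +$59.10 interest = $1,850.19; pay $1,850.19 → $0.00
Total paid: $6,318.95

$6,318.95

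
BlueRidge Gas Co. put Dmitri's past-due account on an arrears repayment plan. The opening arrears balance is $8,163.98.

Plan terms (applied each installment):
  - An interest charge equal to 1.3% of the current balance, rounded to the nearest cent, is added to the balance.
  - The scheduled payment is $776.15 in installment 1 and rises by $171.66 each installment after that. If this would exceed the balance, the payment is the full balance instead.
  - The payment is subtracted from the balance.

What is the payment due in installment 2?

Installment 1: opening $8,163.98; interest $106.13 → $8,270.11; payment $776.15; balance $7,493.96
Installment 2: opening $7,493.96; interest $97.42 → $7,591.38; payment $947.81; balance $6,643.57

$947.81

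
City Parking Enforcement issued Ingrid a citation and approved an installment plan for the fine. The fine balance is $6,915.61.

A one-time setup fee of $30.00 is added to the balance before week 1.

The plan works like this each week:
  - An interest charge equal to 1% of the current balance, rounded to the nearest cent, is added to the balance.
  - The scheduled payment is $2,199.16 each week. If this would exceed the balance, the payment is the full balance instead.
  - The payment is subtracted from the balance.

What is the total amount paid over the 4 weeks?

# | Opening | Interest | Payment | End bal
1 | $6,945.61 | $69.46 | $2,199.16 | $4,815.91
2 | $4,815.91 | $48.16 | $2,199.16 | $2,664.91
3 | $2,664.91 | $26.65 | $2,199.16 | $492.40
4 | $492.40 | $4.92 | $497.32 | $0.00
Total paid: $7,094.80

$7,094.80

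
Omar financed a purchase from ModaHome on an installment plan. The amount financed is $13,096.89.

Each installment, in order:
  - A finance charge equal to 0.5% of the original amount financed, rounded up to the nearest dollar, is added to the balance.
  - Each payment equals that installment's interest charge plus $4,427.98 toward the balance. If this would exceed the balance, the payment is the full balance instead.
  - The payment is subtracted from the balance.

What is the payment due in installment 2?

$4,493.98

Installment 1: $13,096.89 +$66.00 interest = $13,162.89; pay $4,493.98 → $8,668.91
Installment 2: $8,668.91 +$66.00 interest = $8,734.91; pay $4,493.98 → $4,240.93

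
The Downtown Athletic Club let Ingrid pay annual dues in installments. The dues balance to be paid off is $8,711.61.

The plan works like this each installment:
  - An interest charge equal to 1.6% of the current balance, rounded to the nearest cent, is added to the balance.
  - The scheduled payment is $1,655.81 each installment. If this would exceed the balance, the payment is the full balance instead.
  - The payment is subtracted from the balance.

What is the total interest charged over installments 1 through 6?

# | Opening | Interest | Payment | End bal
1 | $8,711.61 | $139.39 | $1,655.81 | $7,195.19
2 | $7,195.19 | $115.12 | $1,655.81 | $5,654.50
3 | $5,654.50 | $90.47 | $1,655.81 | $4,089.16
4 | $4,089.16 | $65.43 | $1,655.81 | $2,498.78
5 | $2,498.78 | $39.98 | $1,655.81 | $882.95
6 | $882.95 | $14.13 | $897.08 | $0.00
Total interest: $139.39 + $115.12 + $90.47 + $65.43 + $39.98 + $14.13 = $464.52

$464.52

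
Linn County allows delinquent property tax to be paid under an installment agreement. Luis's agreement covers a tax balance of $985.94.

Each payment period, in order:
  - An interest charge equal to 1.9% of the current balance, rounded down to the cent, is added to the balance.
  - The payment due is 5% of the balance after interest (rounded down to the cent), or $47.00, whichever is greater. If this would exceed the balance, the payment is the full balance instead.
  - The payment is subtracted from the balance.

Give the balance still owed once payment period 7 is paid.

Payment period 1: opening $985.94; interest $18.73 → $1,004.67; payment $50.23; balance $954.44
Payment period 2: opening $954.44; interest $18.13 → $972.57; payment $48.62; balance $923.95
Payment period 3: opening $923.95; interest $17.55 → $941.50; payment $47.07; balance $894.43
Payment period 4: opening $894.43; interest $16.99 → $911.42; payment $47.00; balance $864.42
Payment period 5: opening $864.42; interest $16.42 → $880.84; payment $47.00; balance $833.84
Payment period 6: opening $833.84; interest $15.84 → $849.68; payment $47.00; balance $802.68
Payment period 7: opening $802.68; interest $15.25 → $817.93; payment $47.00; balance $770.93

$770.93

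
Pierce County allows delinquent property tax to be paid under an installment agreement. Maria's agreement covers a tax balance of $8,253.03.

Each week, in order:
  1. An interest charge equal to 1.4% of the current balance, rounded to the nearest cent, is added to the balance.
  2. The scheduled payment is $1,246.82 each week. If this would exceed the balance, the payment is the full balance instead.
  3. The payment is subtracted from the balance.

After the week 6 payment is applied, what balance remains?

Week 1: opening $8,253.03; interest $115.54 → $8,368.57; payment $1,246.82; balance $7,121.75
Week 2: opening $7,121.75; interest $99.70 → $7,221.45; payment $1,246.82; balance $5,974.63
Week 3: opening $5,974.63; interest $83.64 → $6,058.27; payment $1,246.82; balance $4,811.45
Week 4: opening $4,811.45; interest $67.36 → $4,878.81; payment $1,246.82; balance $3,631.99
Week 5: opening $3,631.99; interest $50.85 → $3,682.84; payment $1,246.82; balance $2,436.02
Week 6: opening $2,436.02; interest $34.10 → $2,470.12; payment $1,246.82; balance $1,223.30

$1,223.30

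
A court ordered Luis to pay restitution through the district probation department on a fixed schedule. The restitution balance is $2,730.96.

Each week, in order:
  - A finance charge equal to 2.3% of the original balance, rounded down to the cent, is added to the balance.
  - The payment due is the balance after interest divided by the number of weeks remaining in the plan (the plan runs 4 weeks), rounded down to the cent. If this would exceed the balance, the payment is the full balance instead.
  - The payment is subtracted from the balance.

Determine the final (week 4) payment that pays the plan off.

$813.60

Week 1: opening $2,730.96; interest $62.81 → $2,793.77; payment $698.44; balance $2,095.33
Week 2: opening $2,095.33; interest $62.81 → $2,158.14; payment $719.38; balance $1,438.76
Week 3: opening $1,438.76; interest $62.81 → $1,501.57; payment $750.78; balance $750.79
Week 4: opening $750.79; interest $62.81 → $813.60; payment $813.60; balance $0.00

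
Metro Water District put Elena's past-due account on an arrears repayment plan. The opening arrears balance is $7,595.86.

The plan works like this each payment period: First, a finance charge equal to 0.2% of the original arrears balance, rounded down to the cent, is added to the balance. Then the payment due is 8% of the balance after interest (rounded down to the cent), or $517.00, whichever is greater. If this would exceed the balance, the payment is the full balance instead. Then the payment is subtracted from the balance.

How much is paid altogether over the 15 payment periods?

Payment period 1: $7,595.86 +$15.19 interest = $7,611.05; pay $608.88 → $7,002.17
Payment period 2: $7,002.17 +$15.19 interest = $7,017.36; pay $561.38 → $6,455.98
Payment period 3: $6,455.98 +$15.19 interest = $6,471.17; pay $517.69 → $5,953.48
Payment period 4: $5,953.48 +$15.19 interest = $5,968.67; pay $517.00 → $5,451.67
Payment period 5: $5,451.67 +$15.19 interest = $5,466.86; pay $517.00 → $4,949.86
Payment period 6: $4,949.86 +$15.19 interest = $4,965.05; pay $517.00 → $4,448.05
Payment period 7: $4,448.05 +$15.19 interest = $4,463.24; pay $517.00 → $3,946.24
Payment period 8: $3,946.24 +$15.19 interest = $3,961.43; pay $517.00 → $3,444.43
Payment period 9: $3,444.43 +$15.19 interest = $3,459.62; pay $517.00 → $2,942.62
Payment period 10: $2,942.62 +$15.19 interest = $2,957.81; pay $517.00 → $2,440.81
Payment period 11: $2,440.81 +$15.19 interest = $2,456.00; pay $517.00 → $1,939.00
Payment period 12: $1,939.00 +$15.19 interest = $1,954.19; pay $517.00 → $1,437.19
Payment period 13: $1,437.19 +$15.19 interest = $1,452.38; pay $517.00 → $935.38
Payment period 14: $935.38 +$15.19 interest = $950.57; pay $517.00 → $433.57
Payment period 15: $433.57 +$15.19 interest = $448.76; pay $448.76 → $0.00
Total paid: $7,823.71

$7,823.71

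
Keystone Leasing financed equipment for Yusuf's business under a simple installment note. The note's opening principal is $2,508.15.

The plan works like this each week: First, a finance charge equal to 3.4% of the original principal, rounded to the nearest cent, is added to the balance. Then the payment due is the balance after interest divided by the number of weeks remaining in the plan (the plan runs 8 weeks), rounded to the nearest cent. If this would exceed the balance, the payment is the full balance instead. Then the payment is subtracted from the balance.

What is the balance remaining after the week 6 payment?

$834.75

# | Opening | Interest | Payment | End bal
1 | $2,508.15 | $85.28 | $324.18 | $2,269.25
2 | $2,269.25 | $85.28 | $336.36 | $2,018.17
3 | $2,018.17 | $85.28 | $350.58 | $1,752.87
4 | $1,752.87 | $85.28 | $367.63 | $1,470.52
5 | $1,470.52 | $85.28 | $388.95 | $1,166.85
6 | $1,166.85 | $85.28 | $417.38 | $834.75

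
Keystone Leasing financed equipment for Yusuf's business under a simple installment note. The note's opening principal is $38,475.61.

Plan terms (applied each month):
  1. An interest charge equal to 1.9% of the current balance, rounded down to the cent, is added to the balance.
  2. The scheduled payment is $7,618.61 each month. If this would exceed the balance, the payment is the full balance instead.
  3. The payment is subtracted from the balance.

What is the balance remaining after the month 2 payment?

# | Opening | Interest | Payment | End bal
1 | $38,475.61 | $731.03 | $7,618.61 | $31,588.03
2 | $31,588.03 | $600.17 | $7,618.61 | $24,569.59

$24,569.59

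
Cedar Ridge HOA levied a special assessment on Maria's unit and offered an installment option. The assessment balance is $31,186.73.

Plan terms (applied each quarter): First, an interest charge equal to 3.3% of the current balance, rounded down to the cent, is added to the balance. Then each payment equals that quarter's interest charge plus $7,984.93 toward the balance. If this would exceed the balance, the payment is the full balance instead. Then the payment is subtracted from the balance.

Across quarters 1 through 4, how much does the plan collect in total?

$33,722.34

# | Opening | Interest | Payment | End bal
1 | $31,186.73 | $1,029.16 | $9,014.09 | $23,201.80
2 | $23,201.80 | $765.65 | $8,750.58 | $15,216.87
3 | $15,216.87 | $502.15 | $8,487.08 | $7,231.94
4 | $7,231.94 | $238.65 | $7,470.59 | $0.00
Total paid: $33,722.34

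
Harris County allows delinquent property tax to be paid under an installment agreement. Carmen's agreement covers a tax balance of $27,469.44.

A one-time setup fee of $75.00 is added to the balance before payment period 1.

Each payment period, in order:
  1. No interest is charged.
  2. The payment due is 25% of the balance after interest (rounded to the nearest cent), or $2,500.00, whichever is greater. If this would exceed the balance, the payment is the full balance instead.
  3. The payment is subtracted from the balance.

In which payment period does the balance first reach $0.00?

8

Payment period 1: $27,544.44 − $6,886.11 → $20,658.33
Payment period 2: $20,658.33 − $5,164.58 → $15,493.75
Payment period 3: $15,493.75 − $3,873.44 → $11,620.31
Payment period 4: $11,620.31 − $2,905.08 → $8,715.23
Payment period 5: $8,715.23 − $2,500.00 → $6,215.23
Payment period 6: $6,215.23 − $2,500.00 → $3,715.23
Payment period 7: $3,715.23 − $2,500.00 → $1,215.23
Payment period 8: $1,215.23 − $1,215.23 → $0.00
Balance reaches $0.00 in payment period 8.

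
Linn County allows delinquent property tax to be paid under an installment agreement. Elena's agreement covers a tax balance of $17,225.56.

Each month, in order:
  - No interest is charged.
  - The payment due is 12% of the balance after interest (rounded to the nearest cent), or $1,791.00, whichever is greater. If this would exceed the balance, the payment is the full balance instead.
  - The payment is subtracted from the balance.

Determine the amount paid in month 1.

$2,067.07

Month 1: $17,225.56 − $2,067.07 → $15,158.49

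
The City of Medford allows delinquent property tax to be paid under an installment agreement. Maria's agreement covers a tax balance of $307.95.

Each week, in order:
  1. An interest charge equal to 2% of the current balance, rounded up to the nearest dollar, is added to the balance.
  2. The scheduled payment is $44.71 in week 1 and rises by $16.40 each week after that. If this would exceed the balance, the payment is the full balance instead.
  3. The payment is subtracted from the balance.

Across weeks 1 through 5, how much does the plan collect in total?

$330.95

Week 1: $307.95 +$7.00 interest = $314.95; pay $44.71 → $270.24
Week 2: $270.24 +$6.00 interest = $276.24; pay $61.11 → $215.13
Week 3: $215.13 +$5.00 interest = $220.13; pay $77.51 → $142.62
Week 4: $142.62 +$3.00 interest = $145.62; pay $93.91 → $51.71
Week 5: $51.71 +$2.00 interest = $53.71; pay $53.71 → $0.00
Total paid: $330.95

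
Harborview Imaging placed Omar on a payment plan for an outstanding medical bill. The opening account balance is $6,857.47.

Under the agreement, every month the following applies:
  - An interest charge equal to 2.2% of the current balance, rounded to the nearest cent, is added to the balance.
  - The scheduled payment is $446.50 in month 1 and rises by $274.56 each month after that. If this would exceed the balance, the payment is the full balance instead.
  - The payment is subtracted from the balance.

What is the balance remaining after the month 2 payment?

$5,985.13

Month 1: opening $6,857.47; interest $150.86 → $7,008.33; payment $446.50; balance $6,561.83
Month 2: opening $6,561.83; interest $144.36 → $6,706.19; payment $721.06; balance $5,985.13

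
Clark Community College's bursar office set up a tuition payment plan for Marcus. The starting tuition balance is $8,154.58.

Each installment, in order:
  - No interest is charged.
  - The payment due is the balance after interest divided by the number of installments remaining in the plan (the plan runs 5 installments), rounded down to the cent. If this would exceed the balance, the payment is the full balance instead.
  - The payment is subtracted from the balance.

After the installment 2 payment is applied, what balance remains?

$4,892.76

Installment 1: opening $8,154.58; payment $1,630.91; balance $6,523.67
Installment 2: opening $6,523.67; payment $1,630.91; balance $4,892.76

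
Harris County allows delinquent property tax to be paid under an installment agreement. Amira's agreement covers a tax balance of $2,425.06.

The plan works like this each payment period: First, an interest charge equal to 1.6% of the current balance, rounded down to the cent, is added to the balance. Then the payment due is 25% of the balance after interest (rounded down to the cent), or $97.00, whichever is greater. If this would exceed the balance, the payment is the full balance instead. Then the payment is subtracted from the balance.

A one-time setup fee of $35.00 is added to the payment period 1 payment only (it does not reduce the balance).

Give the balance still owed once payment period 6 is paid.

$474.73

Payment period 1: opening $2,425.06; interest $38.80 → $2,463.86; payment $615.96 (+ $35.00 fee); balance $1,847.90
Payment period 2: opening $1,847.90; interest $29.56 → $1,877.46; payment $469.36; balance $1,408.10
Payment period 3: opening $1,408.10; interest $22.52 → $1,430.62; payment $357.65; balance $1,072.97
Payment period 4: opening $1,072.97; interest $17.16 → $1,090.13; payment $272.53; balance $817.60
Payment period 5: opening $817.60; interest $13.08 → $830.68; payment $207.67; balance $623.01
Payment period 6: opening $623.01; interest $9.96 → $632.97; payment $158.24; balance $474.73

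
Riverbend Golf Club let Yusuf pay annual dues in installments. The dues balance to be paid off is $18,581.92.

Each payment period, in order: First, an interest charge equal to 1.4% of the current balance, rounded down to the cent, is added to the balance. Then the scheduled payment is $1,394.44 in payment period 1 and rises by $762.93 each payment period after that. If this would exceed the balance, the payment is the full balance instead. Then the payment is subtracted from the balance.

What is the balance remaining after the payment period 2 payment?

$15,534.51

Payment period 1: $18,581.92 +$260.14 interest = $18,842.06; pay $1,394.44 → $17,447.62
Payment period 2: $17,447.62 +$244.26 interest = $17,691.88; pay $2,157.37 → $15,534.51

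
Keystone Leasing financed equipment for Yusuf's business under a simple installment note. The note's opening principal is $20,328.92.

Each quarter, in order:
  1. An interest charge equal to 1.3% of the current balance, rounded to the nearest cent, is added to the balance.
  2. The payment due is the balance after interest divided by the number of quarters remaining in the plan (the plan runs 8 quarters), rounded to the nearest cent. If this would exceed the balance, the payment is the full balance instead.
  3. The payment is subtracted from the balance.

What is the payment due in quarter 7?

$2,781.57

# | Opening | Interest | Payment | End bal
1 | $20,328.92 | $264.28 | $2,574.15 | $18,019.05
2 | $18,019.05 | $234.25 | $2,607.61 | $15,645.69
3 | $15,645.69 | $203.39 | $2,641.51 | $13,207.57
4 | $13,207.57 | $171.70 | $2,675.85 | $10,703.42
5 | $10,703.42 | $139.14 | $2,710.64 | $8,131.92
6 | $8,131.92 | $105.71 | $2,745.88 | $5,491.75
7 | $5,491.75 | $71.39 | $2,781.57 | $2,781.57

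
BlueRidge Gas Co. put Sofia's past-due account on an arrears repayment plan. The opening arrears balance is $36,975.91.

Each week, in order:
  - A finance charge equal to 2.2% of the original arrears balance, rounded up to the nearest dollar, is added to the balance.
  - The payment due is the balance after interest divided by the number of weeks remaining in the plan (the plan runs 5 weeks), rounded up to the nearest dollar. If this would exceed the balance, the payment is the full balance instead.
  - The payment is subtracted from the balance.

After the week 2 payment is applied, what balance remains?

$23,283.91

Week 1: opening $36,975.91; interest $814.00 → $37,789.91; payment $7,558.00; balance $30,231.91
Week 2: opening $30,231.91; interest $814.00 → $31,045.91; payment $7,762.00; balance $23,283.91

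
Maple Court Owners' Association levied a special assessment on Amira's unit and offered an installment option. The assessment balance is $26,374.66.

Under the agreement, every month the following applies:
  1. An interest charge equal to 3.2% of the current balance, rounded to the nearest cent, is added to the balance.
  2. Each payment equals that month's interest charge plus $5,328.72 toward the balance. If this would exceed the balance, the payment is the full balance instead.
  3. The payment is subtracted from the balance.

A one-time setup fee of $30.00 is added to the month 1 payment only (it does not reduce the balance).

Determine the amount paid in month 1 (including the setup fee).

Month 1: opening $26,374.66; interest $843.99 → $27,218.65; payment $6,172.71 (+ $30.00 fee); balance $21,045.94

$6,202.71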